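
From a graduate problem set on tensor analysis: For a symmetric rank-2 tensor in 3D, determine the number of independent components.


A symmetric rank-2 tensor in d dimensions has d(d+1)/2 independent components.
d = 3
d(d+1)/2 = 3 * 4 / 2 = 12 / 2 = 6

6


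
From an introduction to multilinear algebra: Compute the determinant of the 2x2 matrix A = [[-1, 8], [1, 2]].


For a 2x2 matrix [[a, b], [c, d]], det = a*d - b*c.
a = -1, b = 8, c = 1, d = 2
a*d = -1 * 2 = -2
b*c = 8 * 1 = 8
det = -2 - 8 = -10

-10


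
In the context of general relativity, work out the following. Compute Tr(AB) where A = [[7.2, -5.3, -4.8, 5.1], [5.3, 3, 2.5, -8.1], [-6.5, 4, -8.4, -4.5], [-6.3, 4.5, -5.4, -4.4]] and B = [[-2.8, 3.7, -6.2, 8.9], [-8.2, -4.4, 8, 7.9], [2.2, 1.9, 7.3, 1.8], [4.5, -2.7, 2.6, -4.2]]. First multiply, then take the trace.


Tr(AB) = sum_i (AB)_{ii} where (AB)_{ii} = sum_k A_{ik} B_{ki}.
(AB)_{11} = 7.2*-2.8 + -5.3*-8.2 + -4.8*2.2 + 5.1*4.5 = 35.69
(AB)_{22} = 5.3*3.7 + 3*-4.4 + 2.5*1.9 + -8.1*-2.7 = 33.03
(AB)_{33} = -6.5*-6.2 + 4*8 + -8.4*7.3 + -4.5*2.6 = -0.72
(AB)_{44} = -6.3*8.9 + 4.5*7.9 + -5.4*1.8 + -4.4*-4.2 = -11.76
Tr(AB) = 35.69 + 33.03 + -0.72 + -11.76 = 56.24

56.24


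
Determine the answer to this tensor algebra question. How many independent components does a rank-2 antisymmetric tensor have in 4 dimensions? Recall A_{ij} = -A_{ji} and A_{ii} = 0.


An antisymmetric rank-2 tensor satisfies A_{ij} = -A_{ji}, so diagonal entries are zero.
The independent components are the upper-triangular entries: C(n, 2) = n(n-1)/2.
n = 4
C(4, 2) = 4 * 3 / 2 = 12 / 2 = 6

6


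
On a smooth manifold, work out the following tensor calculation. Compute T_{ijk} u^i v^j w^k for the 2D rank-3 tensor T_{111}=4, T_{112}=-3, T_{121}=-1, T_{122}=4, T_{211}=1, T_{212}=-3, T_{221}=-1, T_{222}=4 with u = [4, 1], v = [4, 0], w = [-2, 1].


S = sum over i,j,k of T_{ijk} u_i v_j w_k. Expanding all 8 terms:
T_{111}*u_1*v_1*w_1 = 4*4*4*-2 = -128  (running total: -128)
T_{112}*u_1*v_1*w_2 = -3*4*4*1 = -48  (running total: -176)
T_{121}*u_1*v_2*w_1 = -1*4*0*-2 = 0  (running total: -176)
T_{122}*u_1*v_2*w_2 = 4*4*0*1 = 0  (running total: -176)
T_{211}*u_2*v_1*w_1 = 1*1*4*-2 = -8  (running total: -184)
T_{212}*u_2*v_1*w_2 = -3*1*4*1 = -12  (running total: -196)
T_{221}*u_2*v_2*w_1 = -1*1*0*-2 = 0  (running total: -196)
T_{222}*u_2*v_2*w_2 = 4*1*0*1 = 0  (running total: -196)
S = -196

-196


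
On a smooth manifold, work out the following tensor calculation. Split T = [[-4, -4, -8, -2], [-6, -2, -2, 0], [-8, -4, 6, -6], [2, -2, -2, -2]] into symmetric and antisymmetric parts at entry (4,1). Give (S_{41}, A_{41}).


T_{41} = 2
T_{14} = -2
S_{41} = (2 + -2)/2 = 0/2 = 0
A_{41} = (2 - -2)/2 = 4/2 = 2
Check: S + A = 0 + 2 = 2 = T_{41}.

(0, 2)


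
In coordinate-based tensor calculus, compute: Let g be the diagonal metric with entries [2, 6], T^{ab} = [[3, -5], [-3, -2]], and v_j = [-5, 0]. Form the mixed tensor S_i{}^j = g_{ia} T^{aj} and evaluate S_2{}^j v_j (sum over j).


Step 1: lower the first index. For a diagonal metric, g_{ia} T^{aj} = g_{ii} T^{ij} (no sum on i).
g_{22} = 6
S_2{}^1 = 6 * T^{21} = 6 * -3 = -18
S_2{}^2 = 6 * T^{22} = 6 * -2 = -12
Step 2: contract S_2{}^j with v_j.
S_2{}^1 * v_1 = -18 * -5 = 90
S_2{}^2 * v_2 = -12 * 0 = 0
Result = 90 + 0 = 90

90


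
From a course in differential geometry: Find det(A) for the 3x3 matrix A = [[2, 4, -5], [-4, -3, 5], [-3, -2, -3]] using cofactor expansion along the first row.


Expanding along the first row, det(A) = a11*M_11 - a12*M_12 + a13*M_13, where M_1j is the (1,j) minor.
Minor M_11 = -3*-3 - 5*-2 = 19
Minor M_12 = -4*-3 - 5*-3 = 27
Minor M_13 = -4*-2 - -3*-3 = -1
det = 2*(19) - 4*(27) + -5*(-1)
    = 38 - 108 + 5
    = -65

-65


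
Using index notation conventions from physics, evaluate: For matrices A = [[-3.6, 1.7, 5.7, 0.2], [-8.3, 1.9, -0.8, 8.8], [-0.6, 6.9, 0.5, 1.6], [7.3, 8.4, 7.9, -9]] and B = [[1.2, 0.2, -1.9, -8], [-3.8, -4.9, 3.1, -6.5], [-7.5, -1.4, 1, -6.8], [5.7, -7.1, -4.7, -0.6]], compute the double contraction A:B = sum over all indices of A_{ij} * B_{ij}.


A:B = sum over all i,j of A_{ij} * B_{ij}.
Row 1: -3.6*1.2=-4.32, 1.7*0.2=0.34, 5.7*-1.9=-10.83, 0.2*-8=-1.6 => row sum = -16.41
Row 2: -8.3*-3.8=31.54, 1.9*-4.9=-9.31, -0.8*3.1=-2.48, 8.8*-6.5=-57.2 => row sum = -37.45
Row 3: -0.6*-7.5=4.5, 6.9*-1.4=-9.66, 0.5*1=0.5, 1.6*-6.8=-10.88 => row sum = -15.54
Row 4: 7.3*5.7=41.61, 8.4*-7.1=-59.64, 7.9*-4.7=-37.13, -9*-0.6=5.4 => row sum = -49.76
Total = -16.41 + -37.45 + -15.54 + -49.76 = -119.16

-119.16


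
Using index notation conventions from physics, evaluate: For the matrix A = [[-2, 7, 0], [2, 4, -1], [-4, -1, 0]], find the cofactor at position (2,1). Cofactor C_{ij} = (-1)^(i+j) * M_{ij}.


To find cofactor C_{21}, delete row 2 and column 1.
The resulting 2x2 submatrix is: [[7, 0], [-1, 0]]
Minor M_{21} = 7*0 - 0*-1
  = 0 - 0 = 0
Sign = (-1)^(2+1) = (-1)^3 = -1
Cofactor C_{21} = -1 * 0 = 0

0


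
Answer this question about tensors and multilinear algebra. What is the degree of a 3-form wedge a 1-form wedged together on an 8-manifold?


The degree of a wedge product is the sum of the degrees of the individual forms.
Degrees: 3, 1
Total degree = 3 + 1 = 4

4


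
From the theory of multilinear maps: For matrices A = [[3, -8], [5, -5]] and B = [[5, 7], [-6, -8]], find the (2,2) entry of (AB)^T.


(AB)^T_{ij} = (AB)_{ji} = sum_k A_{jk} B_{ki}.
For i=2, j=2 we need (AB)_{22}:
A_{21} * B_{12} = 5 * 7 = 35
A_{22} * B_{22} = -5 * -8 = 40
Sum = 35 + 40 = 75

75


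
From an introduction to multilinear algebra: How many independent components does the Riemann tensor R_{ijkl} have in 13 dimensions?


The Riemann tensor in d dimensions has d^2(d^2 - 1)/12 independent components.
d = 13, so d^2 = 169
d^2 - 1 = 168
d^2(d^2 - 1) = 169 * 168 = 28392
Divide by 12: 28392 / 12 = 2366

2366


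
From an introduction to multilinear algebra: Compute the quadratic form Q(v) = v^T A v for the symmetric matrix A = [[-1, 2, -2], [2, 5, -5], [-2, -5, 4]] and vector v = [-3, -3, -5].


First compute Av:
(Av)_1 = -1*-3 + 2*-3 + -2*-5 = 7
(Av)_2 = 2*-3 + 5*-3 + -5*-5 = 4
(Av)_3 = -2*-3 + -5*-3 + 4*-5 = 1
Av = [7, 4, 1]
Then v^T (Av) = -3*7 + -3*4 + -5*1
= -21 + -12 + -5 = -38

-38


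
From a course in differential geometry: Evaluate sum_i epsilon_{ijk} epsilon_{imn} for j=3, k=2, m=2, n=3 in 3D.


Using the identity: epsilon_{ijk} epsilon_{imn} = delta_{jm} delta_{kn} - delta_{jn} delta_{km}.
delta_{32} = 0
delta_{23} = 0
delta_{33} = 1
delta_{22} = 1
Result = 0 * 0 - 1 * 1 = 0 - 1 = -1

-1


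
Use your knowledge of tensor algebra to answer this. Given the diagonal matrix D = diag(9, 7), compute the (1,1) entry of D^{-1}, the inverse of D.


For a diagonal matrix, the inverse has entries (D^{-1})_{ii} = 1/d_{ii}.
The diagonal entries are: d_{11} = 9, d_{22} = 7
We need (D^{-1})_{11} = 1/d_{11} = 1/9 = 1/9

1/9


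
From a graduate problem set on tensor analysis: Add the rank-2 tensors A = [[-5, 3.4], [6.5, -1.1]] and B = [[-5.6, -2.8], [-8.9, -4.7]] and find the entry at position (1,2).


Tensor addition is component-wise: (A + B)_{ij} = A_{ij} + B_{ij}.
A_{12} = 3.4
B_{12} = -2.8
(A + B)_{12} = 3.4 + -2.8 = 0.6

0.6


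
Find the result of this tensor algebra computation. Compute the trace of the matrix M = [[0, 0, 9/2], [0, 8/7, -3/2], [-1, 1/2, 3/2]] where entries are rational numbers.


The trace is the sum of diagonal entries.
Diagonal: M[1,1] = 0, M[2,2] = 8/7, M[3,3] = 3/2
Tr(M) = 0 + 8/7 + 3/2
Computing step by step:
After adding M[1,1]: 0
After adding M[2,2]: 8/7
After adding M[3,3]: 37/14
Tr(M) = 37/14

37/14


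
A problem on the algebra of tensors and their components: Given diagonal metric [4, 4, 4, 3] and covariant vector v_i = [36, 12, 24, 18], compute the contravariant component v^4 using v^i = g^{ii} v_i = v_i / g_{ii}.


To raise an index with a diagonal metric: v^i = v_i / g_{ii}.
For index 4: v_4 = 18, g_{44} = 3
v^4 = 18 / 3 = 6

6


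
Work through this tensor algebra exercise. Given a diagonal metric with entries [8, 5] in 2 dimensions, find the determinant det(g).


For a diagonal metric, the determinant is the product of diagonal entries.
Diagonal entries: 8, 5
det(g) = 8 * 5 = 40

40


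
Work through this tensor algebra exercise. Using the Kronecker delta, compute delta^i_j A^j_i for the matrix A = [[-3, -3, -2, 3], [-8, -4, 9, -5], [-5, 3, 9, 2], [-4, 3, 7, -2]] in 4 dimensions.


The contraction (trace) of a rank-2 tensor is the sum of its diagonal elements.
Diagonal entries: A[1,1] = -3, A[2,2] = -4, A[3,3] = 9, A[4,4] = -2
Tr(A) = -3 + -4 + 9 + -2 = 0

0


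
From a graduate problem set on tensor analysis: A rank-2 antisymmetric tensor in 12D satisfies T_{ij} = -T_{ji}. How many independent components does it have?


An antisymmetric rank-2 tensor satisfies A_{ij} = -A_{ji}, so diagonal entries are zero.
The independent components are the upper-triangular entries: C(n, 2) = n(n-1)/2.
n = 12
C(12, 2) = 12 * 11 / 2 = 132 / 2 = 66

66


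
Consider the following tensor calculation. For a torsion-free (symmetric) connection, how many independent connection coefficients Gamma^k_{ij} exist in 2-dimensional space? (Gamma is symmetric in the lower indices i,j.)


Christoffel symbols Gamma^k_{ij} are symmetric in i,j, so there are d * d(d+1)/2 independent symbols.
d = 2
d(d+1)/2 = 2 * 3 / 2 = 3
Total = 2 * 3 = 6

6


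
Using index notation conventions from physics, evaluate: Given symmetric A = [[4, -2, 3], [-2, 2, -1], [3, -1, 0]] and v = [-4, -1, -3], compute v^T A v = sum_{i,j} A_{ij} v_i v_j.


First compute Av:
(Av)_1 = 4*-4 + -2*-1 + 3*-3 = -23
(Av)_2 = -2*-4 + 2*-1 + -1*-3 = 9
(Av)_3 = 3*-4 + -1*-1 + 0*-3 = -11
Av = [-23, 9, -11]
Then v^T (Av) = -4*-23 + -1*9 + -3*-11
= 92 + -9 + 33 = 116

116


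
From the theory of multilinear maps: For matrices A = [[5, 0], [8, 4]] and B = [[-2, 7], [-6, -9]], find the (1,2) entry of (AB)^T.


(AB)^T_{ij} = (AB)_{ji} = sum_k A_{jk} B_{ki}.
For i=1, j=2 we need (AB)_{21}:
A_{21} * B_{11} = 8 * -2 = -16
A_{22} * B_{21} = 4 * -6 = -24
Sum = -16 + -24 = -40

-40


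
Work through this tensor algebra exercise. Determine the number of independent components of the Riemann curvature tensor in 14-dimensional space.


The Riemann tensor in d dimensions has d^2(d^2 - 1)/12 independent components.
d = 14, so d^2 = 196
d^2 - 1 = 195
d^2(d^2 - 1) = 196 * 195 = 38220
Divide by 12: 38220 / 12 = 3185

3185


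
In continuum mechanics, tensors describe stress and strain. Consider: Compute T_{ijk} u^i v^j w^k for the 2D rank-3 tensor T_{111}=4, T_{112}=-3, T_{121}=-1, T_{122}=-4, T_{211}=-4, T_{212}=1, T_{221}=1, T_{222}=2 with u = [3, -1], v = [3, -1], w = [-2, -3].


S = sum over i,j,k of T_{ijk} u_i v_j w_k. Expanding all 8 terms:
T_{111}*u_1*v_1*w_1 = 4*3*3*-2 = -72  (running total: -72)
T_{112}*u_1*v_1*w_2 = -3*3*3*-3 = 81  (running total: 9)
T_{121}*u_1*v_2*w_1 = -1*3*-1*-2 = -6  (running total: 3)
T_{122}*u_1*v_2*w_2 = -4*3*-1*-3 = -36  (running total: -33)
T_{211}*u_2*v_1*w_1 = -4*-1*3*-2 = -24  (running total: -57)
T_{212}*u_2*v_1*w_2 = 1*-1*3*-3 = 9  (running total: -48)
T_{221}*u_2*v_2*w_1 = 1*-1*-1*-2 = -2  (running total: -50)
T_{222}*u_2*v_2*w_2 = 2*-1*-1*-3 = -6  (running total: -56)
S = -56

-56


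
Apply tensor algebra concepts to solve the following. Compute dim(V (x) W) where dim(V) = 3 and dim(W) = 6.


The dimension of a tensor product is the product of dimensions.
dim(V) = 3, dim(W) = 6
dim(V (x) W) = 3 * 6 = 18

18


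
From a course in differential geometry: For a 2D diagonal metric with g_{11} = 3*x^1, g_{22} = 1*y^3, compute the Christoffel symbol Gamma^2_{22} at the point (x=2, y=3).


For a diagonal metric, Gamma^k_{ij} = (1/2) g^{kk} (dg_{ik}/dx_j + dg_{jk}/dx_i - dg_{ij}/dx_k).
The metric is diagonal, so g_{ab} = 0 for a != b.
At the given point: g_{11} = 6, g_{22} = 27
g^{22} = 1/27
dg_{22}/dx_2 = dg_{22}/dx_2 = 27
dg_{22}/dx_2 = dg_{22}/dx_2 = 27
dg_{22}/dx_2 = dg_{22}/dx_2 = 27
Numerator = 27 + 27 - 27 = 27
Gamma^2_{22} = 27 / (2 * 27) = 1/2

1/2


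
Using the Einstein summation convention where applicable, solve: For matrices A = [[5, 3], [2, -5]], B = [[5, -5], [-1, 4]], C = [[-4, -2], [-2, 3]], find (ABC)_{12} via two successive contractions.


(ABC)_{12} = sum_m (AB)_{1m} C_{m2}. First compute row 1 of AB.
(AB)_{11} = 5*5 + 3*-1 = 22
(AB)_{12} = 5*-5 + 3*4 = -13
Now contract with column 2 of C:
(AB)_{11} * C_{12} = 22 * -2 = -44
(AB)_{12} * C_{22} = -13 * 3 = -39
(ABC)_{12} = -44 + -39 = -83

-83


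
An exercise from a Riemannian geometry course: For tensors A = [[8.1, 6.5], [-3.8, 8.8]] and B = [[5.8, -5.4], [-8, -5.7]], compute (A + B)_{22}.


Tensor addition is component-wise: (A + B)_{ij} = A_{ij} + B_{ij}.
A_{22} = 8.8
B_{22} = -5.7
(A + B)_{22} = 8.8 + -5.7 = 3.1

3.1


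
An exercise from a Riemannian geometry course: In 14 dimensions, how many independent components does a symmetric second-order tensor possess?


A symmetric rank-2 tensor in d dimensions has d(d+1)/2 independent components.
d = 14
d(d+1)/2 = 14 * 15 / 2 = 210 / 2 = 105

105


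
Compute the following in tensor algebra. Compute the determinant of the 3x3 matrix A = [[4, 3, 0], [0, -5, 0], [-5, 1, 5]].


Expanding along the first row, det(A) = a11*M_11 - a12*M_12 + a13*M_13, where M_1j is the (1,j) minor.
Minor M_11 = -5*5 - 0*1 = -25
Minor M_12 = 0*5 - 0*-5 = 0
Minor M_13 = 0*1 - -5*-5 = -25
det = 4*(-25) - 3*(0) + 0*(-25)
    = -100 - 0 + 0
    = -100

-100


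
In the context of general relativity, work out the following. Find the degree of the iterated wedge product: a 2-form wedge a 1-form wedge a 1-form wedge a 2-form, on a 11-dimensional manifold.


The degree of a wedge product is the sum of the degrees of the individual forms.
Degrees: 2, 1, 1, 2
Total degree = 2 + 1 + 1 + 2 = 6

6


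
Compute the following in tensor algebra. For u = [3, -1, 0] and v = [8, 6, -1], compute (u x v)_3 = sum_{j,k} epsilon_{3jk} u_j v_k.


(u x v)_3 = sum_{j,k} epsilon_{3jk} u_j v_k. Only permutations of (1,2,3) contribute; the two non-zero terms are:
eps_{312} u_1 v_2 = 1 * 3 * 6 = 18
eps_{321} u_2 v_1 = -1 * -1 * 8 = 8
(u x v)_3 = 26

26


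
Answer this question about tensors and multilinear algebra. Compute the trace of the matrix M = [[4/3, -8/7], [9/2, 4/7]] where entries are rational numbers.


The trace is the sum of diagonal entries.
Diagonal: M[1,1] = 4/3, M[2,2] = 4/7
Tr(M) = 4/3 + 4/7
Computing step by step:
After adding M[1,1]: 4/3
After adding M[2,2]: 40/21
Tr(M) = 40/21

40/21


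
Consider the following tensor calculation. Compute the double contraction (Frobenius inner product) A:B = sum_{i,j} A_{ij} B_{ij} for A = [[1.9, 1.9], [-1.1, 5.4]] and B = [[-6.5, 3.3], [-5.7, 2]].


A:B = sum over all i,j of A_{ij} * B_{ij}.
Row 1: 1.9*-6.5=-12.35, 1.9*3.3=6.27 => row sum = -6.08
Row 2: -1.1*-5.7=6.27, 5.4*2=10.8 => row sum = 17.07
Total = -6.08 + 17.07 = 10.99

10.99


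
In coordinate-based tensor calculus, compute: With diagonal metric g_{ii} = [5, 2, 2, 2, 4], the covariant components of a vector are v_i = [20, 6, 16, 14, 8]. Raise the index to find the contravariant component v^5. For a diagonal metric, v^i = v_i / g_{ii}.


To raise an index with a diagonal metric: v^i = v_i / g_{ii}.
For index 5: v_5 = 8, g_{55} = 4
v^5 = 8 / 4 = 2

2


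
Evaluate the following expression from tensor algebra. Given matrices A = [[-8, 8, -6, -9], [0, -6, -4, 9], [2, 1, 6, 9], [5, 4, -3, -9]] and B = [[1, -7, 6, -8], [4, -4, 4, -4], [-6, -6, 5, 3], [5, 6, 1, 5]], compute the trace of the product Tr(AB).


Tr(AB) = sum_i (AB)_{ii} where (AB)_{ii} = sum_k A_{ik} B_{ki}.
(AB)_{11} = -8*1 + 8*4 + -6*-6 + -9*5 = 15
(AB)_{22} = 0*-7 + -6*-4 + -4*-6 + 9*6 = 102
(AB)_{33} = 2*6 + 1*4 + 6*5 + 9*1 = 55
(AB)_{44} = 5*-8 + 4*-4 + -3*3 + -9*5 = -110
Tr(AB) = 15 + 102 + 55 + -110 = 62

62


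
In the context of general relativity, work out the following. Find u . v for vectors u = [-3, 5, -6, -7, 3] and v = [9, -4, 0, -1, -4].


The inner product u . v = sum of u_i * v_i.
Term-by-term: -3 * 9, 5 * -4, -6 * 0, -7 * -1, 3 * -4
Products: -27, -20, 0, 7, -12
Sum = -27 + -20 + 0 + 7 + -12 = -52

-52


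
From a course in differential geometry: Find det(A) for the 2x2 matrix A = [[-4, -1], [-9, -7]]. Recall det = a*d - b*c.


For a 2x2 matrix [[a, b], [c, d]], det = a*d - b*c.
a = -4, b = -1, c = -9, d = -7
a*d = -4 * -7 = 28
b*c = -1 * -9 = 9
det = 28 - 9 = 19

19


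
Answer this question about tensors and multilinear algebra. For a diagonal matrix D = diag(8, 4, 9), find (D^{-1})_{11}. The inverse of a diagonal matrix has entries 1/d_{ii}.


For a diagonal matrix, the inverse has entries (D^{-1})_{ii} = 1/d_{ii}.
The diagonal entries are: d_{11} = 8, d_{22} = 4, d_{33} = 9
We need (D^{-1})_{11} = 1/d_{11} = 1/8 = 1/8

1/8


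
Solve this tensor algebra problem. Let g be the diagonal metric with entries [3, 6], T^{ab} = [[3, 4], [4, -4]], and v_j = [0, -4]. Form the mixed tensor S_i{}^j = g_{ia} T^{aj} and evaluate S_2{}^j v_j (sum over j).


Step 1: lower the first index. For a diagonal metric, g_{ia} T^{aj} = g_{ii} T^{ij} (no sum on i).
g_{22} = 6
S_2{}^1 = 6 * T^{21} = 6 * 4 = 24
S_2{}^2 = 6 * T^{22} = 6 * -4 = -24
Step 2: contract S_2{}^j with v_j.
S_2{}^1 * v_1 = 24 * 0 = 0
S_2{}^2 * v_2 = -24 * -4 = 96
Result = 0 + 96 = 96

96


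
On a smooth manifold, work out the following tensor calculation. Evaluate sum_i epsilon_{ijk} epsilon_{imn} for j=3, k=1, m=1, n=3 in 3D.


Using the identity: epsilon_{ijk} epsilon_{imn} = delta_{jm} delta_{kn} - delta_{jn} delta_{km}.
delta_{31} = 0
delta_{13} = 0
delta_{33} = 1
delta_{11} = 1
Result = 0 * 0 - 1 * 1 = 0 - 1 = -1

-1


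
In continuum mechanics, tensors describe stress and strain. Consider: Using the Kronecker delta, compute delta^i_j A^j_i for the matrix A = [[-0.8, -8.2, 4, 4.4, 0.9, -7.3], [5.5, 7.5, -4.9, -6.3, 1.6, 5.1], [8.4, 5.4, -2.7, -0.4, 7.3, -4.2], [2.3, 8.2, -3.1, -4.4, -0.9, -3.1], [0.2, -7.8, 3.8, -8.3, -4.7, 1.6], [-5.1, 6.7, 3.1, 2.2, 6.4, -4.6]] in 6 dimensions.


The contraction (trace) of a rank-2 tensor is the sum of its diagonal elements.
Diagonal entries: A[1,1] = -0.8, A[2,2] = 7.5, A[3,3] = -2.7, A[4,4] = -4.4, A[5,5] = -4.7, A[6,6] = -4.6
Tr(A) = -0.8 + 7.5 + -2.7 + -4.4 + -4.7 + -4.6 = -9.7

-9.7


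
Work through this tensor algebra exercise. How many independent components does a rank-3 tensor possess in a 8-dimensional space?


The number of components of a rank-r tensor in d dimensions is d^r.
Here d = 8 and r = 3.
8^3 = 512

512


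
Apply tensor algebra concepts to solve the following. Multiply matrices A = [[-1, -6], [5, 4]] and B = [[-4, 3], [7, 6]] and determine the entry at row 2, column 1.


(AB)_{ij} = sum_k A_{ik} B_{kj}.
For i=2, j=1:
A_{21} * B_{11} = 5 * -4 = -20
A_{22} * B_{21} = 4 * 7 = 28
Sum = -20 + 28 = 8

8


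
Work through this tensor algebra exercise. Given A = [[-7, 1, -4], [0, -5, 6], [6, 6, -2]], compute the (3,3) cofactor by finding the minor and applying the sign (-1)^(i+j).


To find cofactor C_{33}, delete row 3 and column 3.
The resulting 2x2 submatrix is: [[-7, 1], [0, -5]]
Minor M_{33} = -7*-5 - 1*0
  = 35 - 0 = 35
Sign = (-1)^(3+3) = (-1)^6 = 1
Cofactor C_{33} = 1 * 35 = 35

35


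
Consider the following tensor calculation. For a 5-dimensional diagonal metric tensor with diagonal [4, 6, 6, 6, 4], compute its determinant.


For a diagonal metric, the determinant is the product of diagonal entries.
Diagonal entries: 4, 6, 6, 6, 4
det(g) = 4 * 6 * 6 * 6 * 4 = 3456

3456


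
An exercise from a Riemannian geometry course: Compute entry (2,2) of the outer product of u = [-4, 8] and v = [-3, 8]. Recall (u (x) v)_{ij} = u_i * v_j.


The outer product entry T_{ij} = u_i * v_j.
We need i=2, j=2.
u_2 = 8, v_2 = 8
T_{2,2} = 8 * 8 = 64

64


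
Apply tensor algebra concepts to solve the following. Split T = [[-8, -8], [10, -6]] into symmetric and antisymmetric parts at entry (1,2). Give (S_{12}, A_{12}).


T_{12} = -8
T_{21} = 10
S_{12} = (-8 + 10)/2 = 2/2 = 1
A_{12} = (-8 - 10)/2 = -18/2 = -9
Check: S + A = 1 + -9 = -8 = T_{12}.

(1, -9)


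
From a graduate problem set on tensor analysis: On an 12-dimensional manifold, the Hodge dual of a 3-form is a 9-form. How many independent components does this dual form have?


The Hodge dual of a p-form on an n-dimensional manifold is an (n-p)-form.
n = 12, p = 3, so dual degree = 12 - 3 = 9
The number of components is C(n, n-p) = C(12, 9) = 220

220


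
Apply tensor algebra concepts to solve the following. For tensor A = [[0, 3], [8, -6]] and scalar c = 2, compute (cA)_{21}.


Scalar multiplication: (cA)_{ij} = c * A_{ij}.
c = 2
A_{21} = 8
(cA)_{21} = 2 * 8 = 16

16


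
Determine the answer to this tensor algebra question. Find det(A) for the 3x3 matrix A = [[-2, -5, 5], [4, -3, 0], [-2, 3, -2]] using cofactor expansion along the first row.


Expanding along the first row, det(A) = a11*M_11 - a12*M_12 + a13*M_13, where M_1j is the (1,j) minor.
Minor M_11 = -3*-2 - 0*3 = 6
Minor M_12 = 4*-2 - 0*-2 = -8
Minor M_13 = 4*3 - -3*-2 = 6
det = -2*(6) - -5*(-8) + 5*(6)
    = -12 - 40 + 30
    = -22

-22


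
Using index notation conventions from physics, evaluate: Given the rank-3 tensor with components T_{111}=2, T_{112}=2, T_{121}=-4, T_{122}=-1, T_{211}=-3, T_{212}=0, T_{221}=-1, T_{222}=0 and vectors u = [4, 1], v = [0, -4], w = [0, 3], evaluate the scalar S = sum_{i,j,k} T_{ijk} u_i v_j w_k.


S = sum over i,j,k of T_{ijk} u_i v_j w_k. Expanding all 8 terms:
T_{111}*u_1*v_1*w_1 = 2*4*0*0 = 0  (running total: 0)
T_{112}*u_1*v_1*w_2 = 2*4*0*3 = 0  (running total: 0)
T_{121}*u_1*v_2*w_1 = -4*4*-4*0 = 0  (running total: 0)
T_{122}*u_1*v_2*w_2 = -1*4*-4*3 = 48  (running total: 48)
T_{211}*u_2*v_1*w_1 = -3*1*0*0 = 0  (running total: 48)
T_{212}*u_2*v_1*w_2 = 0*1*0*3 = 0  (running total: 48)
T_{221}*u_2*v_2*w_1 = -1*1*-4*0 = 0  (running total: 48)
T_{222}*u_2*v_2*w_2 = 0*1*-4*3 = 0  (running total: 48)
S = 48

48


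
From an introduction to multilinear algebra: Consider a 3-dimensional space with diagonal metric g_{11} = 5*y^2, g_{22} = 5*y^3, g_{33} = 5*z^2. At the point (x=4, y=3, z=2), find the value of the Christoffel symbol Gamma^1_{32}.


For a diagonal metric, Gamma^k_{ij} = (1/2) g^{kk} (dg_{ik}/dx_j + dg_{jk}/dx_i - dg_{ij}/dx_k).
The metric is diagonal, so g_{ab} = 0 for a != b.
At the given point: g_{11} = 45, g_{22} = 135, g_{33} = 20
g^{11} = 1/45
dg_{31}/dx_2 = 0 (off-diagonal)
dg_{21}/dx_3 = 0 (off-diagonal)
dg_{32}/dx_1 = 0 (off-diagonal)
Numerator = 0 + 0 - 0 = 0
Gamma^1_{32} = 0 / (2 * 45) = 0

0


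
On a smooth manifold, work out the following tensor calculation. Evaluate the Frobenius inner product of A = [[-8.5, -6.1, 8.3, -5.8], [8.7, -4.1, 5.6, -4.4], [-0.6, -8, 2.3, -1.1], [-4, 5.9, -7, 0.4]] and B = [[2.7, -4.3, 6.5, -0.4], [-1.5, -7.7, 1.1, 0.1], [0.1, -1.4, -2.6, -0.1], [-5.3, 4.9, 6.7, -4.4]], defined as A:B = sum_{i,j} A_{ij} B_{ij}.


A:B = sum over all i,j of A_{ij} * B_{ij}.
Row 1: -8.5*2.7=-22.95, -6.1*-4.3=26.23, 8.3*6.5=53.95, -5.8*-0.4=2.32 => row sum = 59.55
Row 2: 8.7*-1.5=-13.05, -4.1*-7.7=31.57, 5.6*1.1=6.16, -4.4*0.1=-0.44 => row sum = 24.24
Row 3: -0.6*0.1=-0.06, -8*-1.4=11.2, 2.3*-2.6=-5.98, -1.1*-0.1=0.11 => row sum = 5.27
Row 4: -4*-5.3=21.2, 5.9*4.9=28.91, -7*6.7=-46.9, 0.4*-4.4=-1.76 => row sum = 1.45
Total = 59.55 + 24.24 + 5.27 + 1.45 = 90.51

90.51


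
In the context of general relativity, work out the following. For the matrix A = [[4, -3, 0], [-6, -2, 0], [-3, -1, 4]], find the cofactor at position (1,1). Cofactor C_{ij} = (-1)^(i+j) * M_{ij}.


To find cofactor C_{11}, delete row 1 and column 1.
The resulting 2x2 submatrix is: [[-2, 0], [-1, 4]]
Minor M_{11} = -2*4 - 0*-1
  = -8 - 0 = -8
Sign = (-1)^(1+1) = (-1)^2 = 1
Cofactor C_{11} = 1 * -8 = -8

-8


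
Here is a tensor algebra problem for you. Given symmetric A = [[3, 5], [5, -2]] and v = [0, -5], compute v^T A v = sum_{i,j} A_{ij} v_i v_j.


First compute Av:
(Av)_1 = 3*0 + 5*-5 = -25
(Av)_2 = 5*0 + -2*-5 = 10
Av = [-25, 10]
Then v^T (Av) = 0*-25 + -5*10
= 0 + -50 = -50

-50


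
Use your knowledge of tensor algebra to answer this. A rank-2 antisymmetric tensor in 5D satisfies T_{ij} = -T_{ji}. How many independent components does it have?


An antisymmetric rank-2 tensor satisfies A_{ij} = -A_{ji}, so diagonal entries are zero.
The independent components are the upper-triangular entries: C(n, 2) = n(n-1)/2.
n = 5
C(5, 2) = 5 * 4 / 2 = 20 / 2 = 10

10


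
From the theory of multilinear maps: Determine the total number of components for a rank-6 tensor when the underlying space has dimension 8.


The number of components of a rank-r tensor in d dimensions is d^r.
Here d = 8 and r = 6.
8^6 = 262144

262144


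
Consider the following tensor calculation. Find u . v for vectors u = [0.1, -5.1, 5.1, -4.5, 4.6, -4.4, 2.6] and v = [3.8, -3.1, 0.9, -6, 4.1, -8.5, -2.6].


The inner product u . v = sum of u_i * v_i.
Term-by-term: 0.1 * 3.8, -5.1 * -3.1, 5.1 * 0.9, -4.5 * -6, 4.6 * 4.1, -4.4 * -8.5, 2.6 * -2.6
Products: 0.38, 15.81, 4.59, 27, 18.86, 37.4, -6.76
Sum = 0.38 + 15.81 + 4.59 + 27 + 18.86 + 37.4 + -6.76 = 97.28

97.28


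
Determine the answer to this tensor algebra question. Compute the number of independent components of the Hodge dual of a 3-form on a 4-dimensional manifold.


The Hodge dual of a p-form on an n-dimensional manifold is an (n-p)-form.
n = 4, p = 3, so dual degree = 4 - 3 = 1
The number of components is C(n, n-p) = C(4, 1) = 4

4


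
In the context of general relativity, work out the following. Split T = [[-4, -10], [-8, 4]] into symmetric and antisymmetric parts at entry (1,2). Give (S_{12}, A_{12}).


T_{12} = -10
T_{21} = -8
S_{12} = (-10 + -8)/2 = -18/2 = -9
A_{12} = (-10 - -8)/2 = -2/2 = -1
Check: S + A = -9 + -1 = -10 = T_{12}.

(-9, -1)


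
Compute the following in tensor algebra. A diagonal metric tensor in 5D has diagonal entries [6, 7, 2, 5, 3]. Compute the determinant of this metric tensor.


For a diagonal metric, the determinant is the product of diagonal entries.
Diagonal entries: 6, 7, 2, 5, 3
det(g) = 6 * 7 * 2 * 5 * 3 = 1260

1260


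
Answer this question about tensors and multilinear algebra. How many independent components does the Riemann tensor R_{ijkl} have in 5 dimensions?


The Riemann tensor in d dimensions has d^2(d^2 - 1)/12 independent components.
d = 5, so d^2 = 25
d^2 - 1 = 24
d^2(d^2 - 1) = 25 * 24 = 600
Divide by 12: 600 / 12 = 50

50


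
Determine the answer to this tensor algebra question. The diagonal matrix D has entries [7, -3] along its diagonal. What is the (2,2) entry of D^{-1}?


For a diagonal matrix, the inverse has entries (D^{-1})_{ii} = 1/d_{ii}.
The diagonal entries are: d_{11} = 7, d_{22} = -3
We need (D^{-1})_{22} = 1/d_{22} = 1/-3 = -1/3

-1/3


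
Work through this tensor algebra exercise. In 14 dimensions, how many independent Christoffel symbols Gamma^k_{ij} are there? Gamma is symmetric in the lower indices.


Christoffel symbols Gamma^k_{ij} are symmetric in i,j, so there are d * d(d+1)/2 independent symbols.
d = 14
d(d+1)/2 = 14 * 15 / 2 = 105
Total = 14 * 105 = 1470

1470


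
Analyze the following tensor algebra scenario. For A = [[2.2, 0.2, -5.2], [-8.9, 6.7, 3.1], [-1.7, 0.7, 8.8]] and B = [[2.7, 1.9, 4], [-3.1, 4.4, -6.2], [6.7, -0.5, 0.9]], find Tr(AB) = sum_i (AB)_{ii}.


Tr(AB) = sum_i (AB)_{ii} where (AB)_{ii} = sum_k A_{ik} B_{ki}.
(AB)_{11} = 2.2*2.7 + 0.2*-3.1 + -5.2*6.7 = -29.52
(AB)_{22} = -8.9*1.9 + 6.7*4.4 + 3.1*-0.5 = 11.02
(AB)_{33} = -1.7*4 + 0.7*-6.2 + 8.8*0.9 = -3.22
Tr(AB) = -29.52 + 11.02 + -3.22 = -21.72

-21.72


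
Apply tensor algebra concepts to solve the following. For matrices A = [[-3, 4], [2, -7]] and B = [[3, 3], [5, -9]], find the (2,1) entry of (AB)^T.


(AB)^T_{ij} = (AB)_{ji} = sum_k A_{jk} B_{ki}.
For i=2, j=1 we need (AB)_{12}:
A_{11} * B_{12} = -3 * 3 = -9
A_{12} * B_{22} = 4 * -9 = -36
Sum = -9 + -36 = -45

-45


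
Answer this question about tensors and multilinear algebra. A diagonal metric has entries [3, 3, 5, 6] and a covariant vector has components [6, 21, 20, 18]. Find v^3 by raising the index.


To raise an index with a diagonal metric: v^i = v_i / g_{ii}.
For index 3: v_3 = 20, g_{33} = 5
v^3 = 20 / 5 = 4

4


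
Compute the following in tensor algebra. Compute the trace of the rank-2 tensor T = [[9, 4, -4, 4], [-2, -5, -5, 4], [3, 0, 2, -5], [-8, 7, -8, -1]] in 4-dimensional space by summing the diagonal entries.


The contraction (trace) of a rank-2 tensor is the sum of its diagonal elements.
Diagonal entries: A[1,1] = 9, A[2,2] = -5, A[3,3] = 2, A[4,4] = -1
Tr(A) = 9 + -5 + 2 + -1 = 5

5


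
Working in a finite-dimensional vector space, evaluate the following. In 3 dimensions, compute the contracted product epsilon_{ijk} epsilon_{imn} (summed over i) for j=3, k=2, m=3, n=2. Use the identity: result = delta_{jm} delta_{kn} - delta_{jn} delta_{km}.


Using the identity: epsilon_{ijk} epsilon_{imn} = delta_{jm} delta_{kn} - delta_{jn} delta_{km}.
delta_{33} = 1
delta_{22} = 1
delta_{32} = 0
delta_{23} = 0
Result = 1 * 1 - 0 * 0 = 1 - 0 = 1

1


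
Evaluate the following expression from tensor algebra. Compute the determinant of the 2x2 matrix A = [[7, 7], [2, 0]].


For a 2x2 matrix [[a, b], [c, d]], det = a*d - b*c.
a = 7, b = 7, c = 2, d = 0
a*d = 7 * 0 = 0
b*c = 7 * 2 = 14
det = 0 - 14 = -14

-14


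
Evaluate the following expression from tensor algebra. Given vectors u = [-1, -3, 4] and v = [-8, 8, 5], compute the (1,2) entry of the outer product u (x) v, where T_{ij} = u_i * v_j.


The outer product entry T_{ij} = u_i * v_j.
We need i=1, j=2.
u_1 = -1, v_2 = 8
T_{1,2} = -1 * 8 = -8

-8


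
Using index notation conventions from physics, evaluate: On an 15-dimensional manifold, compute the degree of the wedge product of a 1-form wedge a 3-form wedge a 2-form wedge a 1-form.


The degree of a wedge product is the sum of the degrees of the individual forms.
Degrees: 1, 3, 2, 1
Total degree = 1 + 3 + 2 + 1 = 7

7


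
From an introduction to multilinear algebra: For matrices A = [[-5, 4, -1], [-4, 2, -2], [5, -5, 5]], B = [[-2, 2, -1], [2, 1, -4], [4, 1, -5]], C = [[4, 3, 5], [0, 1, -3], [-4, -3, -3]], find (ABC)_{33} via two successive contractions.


(ABC)_{33} = sum_m (AB)_{3m} C_{m3}. First compute row 3 of AB.
(AB)_{31} = 5*-2 + -5*2 + 5*4 = 0
(AB)_{32} = 5*2 + -5*1 + 5*1 = 10
(AB)_{33} = 5*-1 + -5*-4 + 5*-5 = -10
Now contract with column 3 of C:
(AB)_{31} * C_{13} = 0 * 5 = 0
(AB)_{32} * C_{23} = 10 * -3 = -30
(AB)_{33} * C_{33} = -10 * -3 = 30
(ABC)_{33} = 0 + -30 + 30 = 0

0


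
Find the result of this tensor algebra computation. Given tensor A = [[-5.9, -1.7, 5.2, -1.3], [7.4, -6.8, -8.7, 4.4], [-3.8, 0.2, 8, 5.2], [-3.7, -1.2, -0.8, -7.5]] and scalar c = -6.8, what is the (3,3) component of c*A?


Scalar multiplication: (cA)_{ij} = c * A_{ij}.
c = -6.8
A_{33} = 8
(cA)_{33} = -6.8 * 8 = -54.4

-54.4


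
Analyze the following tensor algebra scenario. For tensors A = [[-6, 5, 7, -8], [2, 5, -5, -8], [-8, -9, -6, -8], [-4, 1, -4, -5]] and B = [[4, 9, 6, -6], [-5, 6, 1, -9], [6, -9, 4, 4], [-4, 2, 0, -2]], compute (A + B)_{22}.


Tensor addition is component-wise: (A + B)_{ij} = A_{ij} + B_{ij}.
A_{22} = 5
B_{22} = 6
(A + B)_{22} = 5 + 6 = 11

11


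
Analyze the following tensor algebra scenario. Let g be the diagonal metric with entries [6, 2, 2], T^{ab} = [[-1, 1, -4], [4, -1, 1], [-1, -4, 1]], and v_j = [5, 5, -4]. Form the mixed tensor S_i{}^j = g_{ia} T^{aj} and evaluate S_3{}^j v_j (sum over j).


Step 1: lower the first index. For a diagonal metric, g_{ia} T^{aj} = g_{ii} T^{ij} (no sum on i).
g_{33} = 2
S_3{}^1 = 2 * T^{31} = 2 * -1 = -2
S_3{}^2 = 2 * T^{32} = 2 * -4 = -8
S_3{}^3 = 2 * T^{33} = 2 * 1 = 2
Step 2: contract S_3{}^j with v_j.
S_3{}^1 * v_1 = -2 * 5 = -10
S_3{}^2 * v_2 = -8 * 5 = -40
S_3{}^3 * v_3 = 2 * -4 = -8
Result = -10 + -40 + -8 = -58

-58


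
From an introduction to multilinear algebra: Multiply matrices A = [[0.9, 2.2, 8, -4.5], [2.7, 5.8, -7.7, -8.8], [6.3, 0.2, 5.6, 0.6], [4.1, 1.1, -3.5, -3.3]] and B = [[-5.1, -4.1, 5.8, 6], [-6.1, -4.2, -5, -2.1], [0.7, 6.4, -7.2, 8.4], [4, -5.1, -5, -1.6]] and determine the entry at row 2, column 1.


(AB)_{ij} = sum_k A_{ik} B_{kj}.
For i=2, j=1:
A_{21} * B_{11} = 2.7 * -5.1 = -13.77
A_{22} * B_{21} = 5.8 * -6.1 = -35.38
A_{23} * B_{31} = -7.7 * 0.7 = -5.39
A_{24} * B_{41} = -8.8 * 4 = -35.2
Sum = -13.77 + -35.38 + -5.39 + -35.2 = -89.74

-89.74


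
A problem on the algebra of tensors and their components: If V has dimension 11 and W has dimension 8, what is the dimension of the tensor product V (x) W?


The dimension of a tensor product is the product of dimensions.
dim(V) = 11, dim(W) = 8
dim(V (x) W) = 11 * 8 = 88

88


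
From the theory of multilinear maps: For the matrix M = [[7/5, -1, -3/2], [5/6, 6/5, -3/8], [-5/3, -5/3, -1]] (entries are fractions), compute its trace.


The trace is the sum of diagonal entries.
Diagonal: M[1,1] = 7/5, M[2,2] = 6/5, M[3,3] = -1
Tr(M) = 7/5 + 6/5 + -1
Computing step by step:
After adding M[1,1]: 7/5
After adding M[2,2]: 13/5
After adding M[3,3]: 8/5
Tr(M) = 8/5

8/5


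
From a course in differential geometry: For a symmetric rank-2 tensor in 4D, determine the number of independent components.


A symmetric rank-2 tensor in d dimensions has d(d+1)/2 independent components.
d = 4
d(d+1)/2 = 4 * 5 / 2 = 20 / 2 = 10

10


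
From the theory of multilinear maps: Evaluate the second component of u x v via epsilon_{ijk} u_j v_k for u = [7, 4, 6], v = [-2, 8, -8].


(u x v)_2 = sum_{j,k} epsilon_{2jk} u_j v_k. Only permutations of (1,2,3) contribute; the two non-zero terms are:
eps_{213} u_1 v_3 = -1 * 7 * -8 = 56
eps_{231} u_3 v_1 = 1 * 6 * -2 = -12
(u x v)_2 = 44

44


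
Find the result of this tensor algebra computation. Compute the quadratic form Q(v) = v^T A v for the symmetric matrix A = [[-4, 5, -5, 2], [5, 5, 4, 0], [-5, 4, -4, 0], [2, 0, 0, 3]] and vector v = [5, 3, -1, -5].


First compute Av:
(Av)_1 = -4*5 + 5*3 + -5*-1 + 2*-5 = -10
(Av)_2 = 5*5 + 5*3 + 4*-1 + 0*-5 = 36
(Av)_3 = -5*5 + 4*3 + -4*-1 + 0*-5 = -9
(Av)_4 = 2*5 + 0*3 + 0*-1 + 3*-5 = -5
Av = [-10, 36, -9, -5]
Then v^T (Av) = 5*-10 + 3*36 + -1*-9 + -5*-5
= -50 + 108 + 9 + 25 = 92

92


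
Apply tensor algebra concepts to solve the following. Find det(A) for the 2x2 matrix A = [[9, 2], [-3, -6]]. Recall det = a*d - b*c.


For a 2x2 matrix [[a, b], [c, d]], det = a*d - b*c.
a = 9, b = 2, c = -3, d = -6
a*d = 9 * -6 = -54
b*c = 2 * -3 = -6
det = -54 - -6 = -48

-48


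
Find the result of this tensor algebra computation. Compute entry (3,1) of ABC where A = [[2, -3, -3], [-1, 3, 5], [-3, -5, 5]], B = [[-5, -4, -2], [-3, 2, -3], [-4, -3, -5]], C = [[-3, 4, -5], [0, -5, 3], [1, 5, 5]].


(ABC)_{31} = sum_m (AB)_{3m} C_{m1}. First compute row 3 of AB.
(AB)_{31} = -3*-5 + -5*-3 + 5*-4 = 10
(AB)_{32} = -3*-4 + -5*2 + 5*-3 = -13
(AB)_{33} = -3*-2 + -5*-3 + 5*-5 = -4
Now contract with column 1 of C:
(AB)_{31} * C_{11} = 10 * -3 = -30
(AB)_{32} * C_{21} = -13 * 0 = 0
(AB)_{33} * C_{31} = -4 * 1 = -4
(ABC)_{31} = -30 + 0 + -4 = -34

-34


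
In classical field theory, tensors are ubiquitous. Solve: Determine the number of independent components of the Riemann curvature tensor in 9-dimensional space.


The Riemann tensor in d dimensions has d^2(d^2 - 1)/12 independent components.
d = 9, so d^2 = 81
d^2 - 1 = 80
d^2(d^2 - 1) = 81 * 80 = 6480
Divide by 12: 6480 / 12 = 540

540


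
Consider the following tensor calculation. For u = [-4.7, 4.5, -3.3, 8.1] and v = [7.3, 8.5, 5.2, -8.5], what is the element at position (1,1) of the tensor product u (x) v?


The outer product entry T_{ij} = u_i * v_j.
We need i=1, j=1.
u_1 = -4.7, v_1 = 7.3
T_{1,1} = -4.7 * 7.3 = -34.31

-34.31


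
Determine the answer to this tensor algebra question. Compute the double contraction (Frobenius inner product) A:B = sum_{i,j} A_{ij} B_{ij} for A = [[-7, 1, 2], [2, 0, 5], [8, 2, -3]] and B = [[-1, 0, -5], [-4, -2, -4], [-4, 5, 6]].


A:B = sum over all i,j of A_{ij} * B_{ij}.
Row 1: -7*-1=7, 1*0=0, 2*-5=-10 => row sum = -3
Row 2: 2*-4=-8, 0*-2=0, 5*-4=-20 => row sum = -28
Row 3: 8*-4=-32, 2*5=10, -3*6=-18 => row sum = -40
Total = -3 + -28 + -40 = -71

-71


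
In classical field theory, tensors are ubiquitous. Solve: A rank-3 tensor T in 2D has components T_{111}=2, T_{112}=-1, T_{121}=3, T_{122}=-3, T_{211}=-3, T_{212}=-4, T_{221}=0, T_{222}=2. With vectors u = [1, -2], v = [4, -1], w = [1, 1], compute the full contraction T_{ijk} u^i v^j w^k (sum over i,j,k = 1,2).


S = sum over i,j,k of T_{ijk} u_i v_j w_k. Expanding all 8 terms:
T_{111}*u_1*v_1*w_1 = 2*1*4*1 = 8  (running total: 8)
T_{112}*u_1*v_1*w_2 = -1*1*4*1 = -4  (running total: 4)
T_{121}*u_1*v_2*w_1 = 3*1*-1*1 = -3  (running total: 1)
T_{122}*u_1*v_2*w_2 = -3*1*-1*1 = 3  (running total: 4)
T_{211}*u_2*v_1*w_1 = -3*-2*4*1 = 24  (running total: 28)
T_{212}*u_2*v_1*w_2 = -4*-2*4*1 = 32  (running total: 60)
T_{221}*u_2*v_2*w_1 = 0*-2*-1*1 = 0  (running total: 60)
T_{222}*u_2*v_2*w_2 = 2*-2*-1*1 = 4  (running total: 64)
S = 64

64


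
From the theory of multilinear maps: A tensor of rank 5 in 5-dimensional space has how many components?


The number of components of a rank-r tensor in d dimensions is d^r.
Here d = 5 and r = 5.
5^5 = 3125

3125


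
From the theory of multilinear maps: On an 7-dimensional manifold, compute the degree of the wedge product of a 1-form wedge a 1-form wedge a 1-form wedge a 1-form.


The degree of a wedge product is the sum of the degrees of the individual forms.
Degrees: 1, 1, 1, 1
Total degree = 1 + 1 + 1 + 1 = 4

4


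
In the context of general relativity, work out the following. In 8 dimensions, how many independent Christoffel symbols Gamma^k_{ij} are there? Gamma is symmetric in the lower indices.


Christoffel symbols Gamma^k_{ij} are symmetric in i,j, so there are d * d(d+1)/2 independent symbols.
d = 8
d(d+1)/2 = 8 * 9 / 2 = 36
Total = 8 * 36 = 288

288


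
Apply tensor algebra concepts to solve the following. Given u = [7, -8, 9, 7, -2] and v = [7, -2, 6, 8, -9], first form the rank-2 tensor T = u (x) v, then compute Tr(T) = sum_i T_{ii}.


The outer product gives T_{ij} = u_i v_j.
The trace (contraction) is Tr(T) = sum_i T_{ii} = sum_i u_i v_i.
Diagonal entries:
T_{11} = u_1 * v_1 = 7 * 7 = 49
T_{22} = u_2 * v_2 = -8 * -2 = 16
T_{33} = u_3 * v_3 = 9 * 6 = 54
T_{44} = u_4 * v_4 = 7 * 8 = 56
T_{55} = u_5 * v_5 = -2 * -9 = 18
Tr(T) = 49 + 16 + 54 + 56 + 18 = 193

193


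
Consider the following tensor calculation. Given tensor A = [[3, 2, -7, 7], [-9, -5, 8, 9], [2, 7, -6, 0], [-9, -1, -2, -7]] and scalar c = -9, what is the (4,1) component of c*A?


Scalar multiplication: (cA)_{ij} = c * A_{ij}.
c = -9
A_{41} = -9
(cA)_{41} = -9 * -9 = 81

81


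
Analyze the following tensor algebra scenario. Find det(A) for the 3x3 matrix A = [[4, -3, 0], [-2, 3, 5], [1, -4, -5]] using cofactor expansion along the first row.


Expanding along the first row, det(A) = a11*M_11 - a12*M_12 + a13*M_13, where M_1j is the (1,j) minor.
Minor M_11 = 3*-5 - 5*-4 = 5
Minor M_12 = -2*-5 - 5*1 = 5
Minor M_13 = -2*-4 - 3*1 = 5
det = 4*(5) - -3*(5) + 0*(5)
    = 20 - -15 + 0
    = 35

35


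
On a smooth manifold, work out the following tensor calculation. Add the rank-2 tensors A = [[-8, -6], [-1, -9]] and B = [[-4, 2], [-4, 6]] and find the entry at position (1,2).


Tensor addition is component-wise: (A + B)_{ij} = A_{ij} + B_{ij}.
A_{12} = -6
B_{12} = 2
(A + B)_{12} = -6 + 2 = -4

-4


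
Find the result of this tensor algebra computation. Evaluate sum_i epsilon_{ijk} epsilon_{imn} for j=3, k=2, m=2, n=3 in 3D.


Using the identity: epsilon_{ijk} epsilon_{imn} = delta_{jm} delta_{kn} - delta_{jn} delta_{km}.
delta_{32} = 0
delta_{23} = 0
delta_{33} = 1
delta_{22} = 1
Result = 0 * 0 - 1 * 1 = 0 - 1 = -1

-1


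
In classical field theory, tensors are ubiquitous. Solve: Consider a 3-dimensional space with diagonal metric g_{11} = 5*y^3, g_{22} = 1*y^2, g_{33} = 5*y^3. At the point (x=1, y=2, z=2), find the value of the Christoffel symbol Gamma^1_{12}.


For a diagonal metric, Gamma^k_{ij} = (1/2) g^{kk} (dg_{ik}/dx_j + dg_{jk}/dx_i - dg_{ij}/dx_k).
The metric is diagonal, so g_{ab} = 0 for a != b.
At the given point: g_{11} = 40, g_{22} = 4, g_{33} = 40
g^{11} = 1/40
dg_{11}/dx_2 = dg_{11}/dx_2 = 60
dg_{21}/dx_1 = 0 (off-diagonal)
dg_{12}/dx_1 = 0 (off-diagonal)
Numerator = 60 + 0 - 0 = 60
Gamma^1_{12} = 60 / (2 * 40) = 3/4

3/4
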